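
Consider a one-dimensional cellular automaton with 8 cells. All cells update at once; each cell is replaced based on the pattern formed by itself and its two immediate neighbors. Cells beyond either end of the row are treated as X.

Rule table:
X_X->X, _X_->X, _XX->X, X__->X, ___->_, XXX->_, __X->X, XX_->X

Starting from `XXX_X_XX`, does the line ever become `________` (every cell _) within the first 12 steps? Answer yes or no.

step 1: __XXXXX_
step 2: XXX___XX
step 3: __XX_XX_
step 4: XXXXXXXX
step 5: ________
all cells are _ at step 5

yes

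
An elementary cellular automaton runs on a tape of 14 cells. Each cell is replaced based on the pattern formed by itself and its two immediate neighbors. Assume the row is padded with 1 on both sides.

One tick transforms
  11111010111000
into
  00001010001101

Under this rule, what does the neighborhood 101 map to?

At position 5 the neighborhood is 101; the next row has 0 there.

0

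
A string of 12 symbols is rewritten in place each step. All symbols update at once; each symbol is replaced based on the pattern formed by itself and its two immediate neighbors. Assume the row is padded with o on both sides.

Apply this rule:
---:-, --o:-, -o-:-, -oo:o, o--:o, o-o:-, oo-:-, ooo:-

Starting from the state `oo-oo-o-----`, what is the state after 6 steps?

---o---o----
o---o---o---
-o---o---o--
--o---o---o-
o--o---o----
-o--o---o---

-o--o---o---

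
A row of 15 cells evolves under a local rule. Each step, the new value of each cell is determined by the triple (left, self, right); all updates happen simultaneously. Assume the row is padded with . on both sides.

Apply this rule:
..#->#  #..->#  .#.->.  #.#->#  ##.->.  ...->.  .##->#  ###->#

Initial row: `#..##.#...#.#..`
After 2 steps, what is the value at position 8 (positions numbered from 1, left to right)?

.

.###.#.#.#.#.#.
###.#.#.#.#.#.#
position 8 holds .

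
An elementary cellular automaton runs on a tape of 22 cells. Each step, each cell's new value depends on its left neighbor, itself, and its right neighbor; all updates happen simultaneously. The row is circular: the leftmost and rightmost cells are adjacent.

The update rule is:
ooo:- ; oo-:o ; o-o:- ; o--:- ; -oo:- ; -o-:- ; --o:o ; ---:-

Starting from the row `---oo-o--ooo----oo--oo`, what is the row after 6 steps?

---o--o---o--------o--

--o-o---o--o---o-o-o-o
-o-----o--o---o-------
o-----o--o---o--------
-----o--o---o--------o
----o--o---o--------o-
---o--o---o--------o--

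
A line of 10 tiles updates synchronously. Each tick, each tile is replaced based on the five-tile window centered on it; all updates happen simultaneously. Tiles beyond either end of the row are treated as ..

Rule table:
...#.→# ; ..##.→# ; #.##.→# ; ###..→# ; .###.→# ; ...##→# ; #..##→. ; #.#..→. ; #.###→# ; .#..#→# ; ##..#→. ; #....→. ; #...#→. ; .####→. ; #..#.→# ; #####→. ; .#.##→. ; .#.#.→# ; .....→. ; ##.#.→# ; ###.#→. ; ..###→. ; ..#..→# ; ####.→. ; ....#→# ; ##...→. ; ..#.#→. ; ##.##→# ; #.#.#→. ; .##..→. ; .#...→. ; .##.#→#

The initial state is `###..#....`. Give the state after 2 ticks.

.##.##....
#####.....

#####.....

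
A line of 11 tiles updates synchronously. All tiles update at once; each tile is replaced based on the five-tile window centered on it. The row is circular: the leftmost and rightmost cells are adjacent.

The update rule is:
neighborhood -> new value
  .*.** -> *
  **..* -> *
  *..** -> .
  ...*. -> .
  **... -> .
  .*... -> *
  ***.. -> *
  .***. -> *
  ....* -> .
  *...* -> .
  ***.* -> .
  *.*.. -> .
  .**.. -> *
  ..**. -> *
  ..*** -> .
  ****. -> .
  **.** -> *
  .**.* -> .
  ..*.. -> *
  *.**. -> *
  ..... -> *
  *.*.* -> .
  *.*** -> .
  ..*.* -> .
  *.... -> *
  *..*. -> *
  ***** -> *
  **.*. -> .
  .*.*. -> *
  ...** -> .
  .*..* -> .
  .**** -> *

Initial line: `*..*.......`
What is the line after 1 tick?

*.*******..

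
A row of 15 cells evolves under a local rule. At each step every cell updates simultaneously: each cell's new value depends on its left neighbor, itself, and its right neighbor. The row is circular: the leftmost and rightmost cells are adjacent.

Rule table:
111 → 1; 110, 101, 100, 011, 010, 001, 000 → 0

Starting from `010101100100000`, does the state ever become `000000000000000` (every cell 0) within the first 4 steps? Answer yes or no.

000000000000000
all cells are 0 at step 1

yes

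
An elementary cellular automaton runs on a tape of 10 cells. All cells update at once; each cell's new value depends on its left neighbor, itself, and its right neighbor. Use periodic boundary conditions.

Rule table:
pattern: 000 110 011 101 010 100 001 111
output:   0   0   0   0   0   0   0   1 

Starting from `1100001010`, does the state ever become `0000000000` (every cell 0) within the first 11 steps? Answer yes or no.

yes

0000000000
all cells are 0 at step 1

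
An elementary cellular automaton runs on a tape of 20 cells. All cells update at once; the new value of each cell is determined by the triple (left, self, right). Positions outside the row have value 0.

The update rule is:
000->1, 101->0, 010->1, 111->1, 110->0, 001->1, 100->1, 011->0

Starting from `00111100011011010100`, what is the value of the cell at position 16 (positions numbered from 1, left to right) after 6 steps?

1

step 1: 11011011100000010111
step 2: 00000001011111110010
step 3: 11111111001111101111
step 4: 01111110110111000110
step 5: 10111100000010111001
step 6: 10011011111110010111
position 16 holds 1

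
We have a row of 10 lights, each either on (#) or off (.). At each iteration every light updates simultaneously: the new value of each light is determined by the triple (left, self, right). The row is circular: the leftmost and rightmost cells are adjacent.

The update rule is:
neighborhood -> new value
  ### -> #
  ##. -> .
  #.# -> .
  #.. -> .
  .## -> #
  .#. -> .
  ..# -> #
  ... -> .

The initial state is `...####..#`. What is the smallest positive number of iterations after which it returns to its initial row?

10

iteration 1: ..####..#.
iteration 2: .####..#..
iteration 3: ####..#...
iteration 4: ###..#...#
iteration 5: ##..#...##
iteration 6: #..#...###
iteration 7: ..#...####
iteration 8: .#...####.
iteration 9: #...####..
iteration 10: ...####..#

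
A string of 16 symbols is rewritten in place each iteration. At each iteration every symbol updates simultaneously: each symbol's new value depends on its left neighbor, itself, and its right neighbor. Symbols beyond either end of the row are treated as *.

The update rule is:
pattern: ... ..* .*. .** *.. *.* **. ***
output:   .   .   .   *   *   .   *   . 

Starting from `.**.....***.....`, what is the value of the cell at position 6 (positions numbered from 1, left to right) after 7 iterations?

.

iteration 1: .***....*.**....
iteration 2: .*.**.....***...
iteration 3: ...***....*.**..
iteration 4: *..*.**.....***.
iteration 5: **...***....*.*.
iteration 6: .**..*.**.......
iteration 7: .***...***......
position 6 holds .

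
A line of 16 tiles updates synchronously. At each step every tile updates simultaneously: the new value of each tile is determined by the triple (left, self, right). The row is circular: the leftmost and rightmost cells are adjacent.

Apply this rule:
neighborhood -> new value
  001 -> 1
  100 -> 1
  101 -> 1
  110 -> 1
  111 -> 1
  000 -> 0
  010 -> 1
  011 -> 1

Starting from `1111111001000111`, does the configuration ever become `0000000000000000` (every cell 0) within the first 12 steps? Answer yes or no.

step 1: 1111111111101111
step 2: 1111111111111111
step 3: 1111111111111111  (fixed point — unchanged through step 12)
step 12 is 1111111111111111, still not uniform 0

no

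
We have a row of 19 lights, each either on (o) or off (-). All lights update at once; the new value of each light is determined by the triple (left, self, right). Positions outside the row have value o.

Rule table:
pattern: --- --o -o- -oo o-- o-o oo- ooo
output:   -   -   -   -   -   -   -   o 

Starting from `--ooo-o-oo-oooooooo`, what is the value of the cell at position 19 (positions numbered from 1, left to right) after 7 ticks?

o

tick 1: ---o--------ooooooo
tick 2: -------------oooooo
tick 3: --------------ooooo
tick 4: ---------------oooo
tick 5: ----------------ooo
tick 6: -----------------oo
tick 7: ------------------o
position 19 holds o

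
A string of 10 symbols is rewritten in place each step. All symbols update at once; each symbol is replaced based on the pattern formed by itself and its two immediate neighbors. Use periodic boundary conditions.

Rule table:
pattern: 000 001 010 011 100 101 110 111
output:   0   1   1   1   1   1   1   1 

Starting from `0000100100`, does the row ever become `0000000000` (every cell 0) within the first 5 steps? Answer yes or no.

step 1: 0001111110
step 2: 0011111111
step 3: 1111111111
step 4: 1111111111  (fixed point — unchanged through step 5)
step 5 is 1111111111, still not uniform 0

no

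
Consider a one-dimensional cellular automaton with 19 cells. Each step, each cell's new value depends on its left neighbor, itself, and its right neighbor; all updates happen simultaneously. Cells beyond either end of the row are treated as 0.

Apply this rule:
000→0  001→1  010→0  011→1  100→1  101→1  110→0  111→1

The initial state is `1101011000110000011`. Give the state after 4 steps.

0110101101010110101

1010110101101000110
0101101011010101101
1011010110101011010
0110101101010110101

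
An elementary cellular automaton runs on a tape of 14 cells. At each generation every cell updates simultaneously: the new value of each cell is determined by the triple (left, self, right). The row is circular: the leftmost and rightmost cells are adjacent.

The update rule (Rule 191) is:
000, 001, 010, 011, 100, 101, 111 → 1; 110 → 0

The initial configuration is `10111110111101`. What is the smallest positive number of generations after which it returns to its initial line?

14

01111101111011
11111011110110
11110111101101
11101111011011
11011110110111
10111101101111
01111011011111
11110110111110
11101101111101
11011011111011
10110111110111
01101111101111
11011111011110
10111110111101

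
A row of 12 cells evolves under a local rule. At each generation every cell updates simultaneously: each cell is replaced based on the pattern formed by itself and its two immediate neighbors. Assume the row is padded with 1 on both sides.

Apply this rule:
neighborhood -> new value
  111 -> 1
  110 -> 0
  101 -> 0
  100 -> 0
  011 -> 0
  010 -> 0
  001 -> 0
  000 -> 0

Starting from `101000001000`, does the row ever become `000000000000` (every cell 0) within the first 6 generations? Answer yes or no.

yes

000000000000
all cells are 0 at generation 1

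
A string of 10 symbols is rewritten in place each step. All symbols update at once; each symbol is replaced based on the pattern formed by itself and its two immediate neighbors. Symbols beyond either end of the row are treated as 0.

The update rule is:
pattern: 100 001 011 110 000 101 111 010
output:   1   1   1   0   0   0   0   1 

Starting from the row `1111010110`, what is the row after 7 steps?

1011011010

1000010101
1100110101
1011100101
1010011101
1011110001
1010001011
1011011010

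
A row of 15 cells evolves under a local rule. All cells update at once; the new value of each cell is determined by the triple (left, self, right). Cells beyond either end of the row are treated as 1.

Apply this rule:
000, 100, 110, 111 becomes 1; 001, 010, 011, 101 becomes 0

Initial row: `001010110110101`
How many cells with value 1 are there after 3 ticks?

10

tick 1: 100000010010000
tick 2: 111111001001110
tick 3: 111111100100110
count of 1: 10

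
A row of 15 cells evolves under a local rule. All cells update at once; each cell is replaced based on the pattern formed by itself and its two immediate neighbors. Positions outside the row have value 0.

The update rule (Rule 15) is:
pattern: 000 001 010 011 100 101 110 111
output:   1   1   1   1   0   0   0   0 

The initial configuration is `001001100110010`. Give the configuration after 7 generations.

111011001100110
100010011001100
101110110011001
101000100110011
101011101100110
101010001001100
101010111011001

101010111011001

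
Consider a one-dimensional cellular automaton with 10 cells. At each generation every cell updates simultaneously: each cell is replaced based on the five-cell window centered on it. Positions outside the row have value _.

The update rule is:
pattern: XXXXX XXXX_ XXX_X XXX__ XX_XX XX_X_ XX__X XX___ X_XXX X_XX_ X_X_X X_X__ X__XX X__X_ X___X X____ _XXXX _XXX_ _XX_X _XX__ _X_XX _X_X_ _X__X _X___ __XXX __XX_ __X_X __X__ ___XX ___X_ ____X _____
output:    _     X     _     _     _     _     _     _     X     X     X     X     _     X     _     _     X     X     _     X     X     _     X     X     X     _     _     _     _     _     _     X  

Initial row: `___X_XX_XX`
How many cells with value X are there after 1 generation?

5

X___XX__XX
count of X: 5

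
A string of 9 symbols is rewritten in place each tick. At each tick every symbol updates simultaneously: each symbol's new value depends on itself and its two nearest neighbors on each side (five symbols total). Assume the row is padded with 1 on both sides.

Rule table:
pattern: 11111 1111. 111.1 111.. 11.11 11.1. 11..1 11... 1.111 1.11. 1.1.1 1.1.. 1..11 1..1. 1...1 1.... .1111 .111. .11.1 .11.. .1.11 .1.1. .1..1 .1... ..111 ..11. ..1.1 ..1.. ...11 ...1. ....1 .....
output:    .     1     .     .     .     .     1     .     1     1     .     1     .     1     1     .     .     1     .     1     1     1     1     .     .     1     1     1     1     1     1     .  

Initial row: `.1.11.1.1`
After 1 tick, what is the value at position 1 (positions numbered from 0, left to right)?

..11...11
position 1 holds .

.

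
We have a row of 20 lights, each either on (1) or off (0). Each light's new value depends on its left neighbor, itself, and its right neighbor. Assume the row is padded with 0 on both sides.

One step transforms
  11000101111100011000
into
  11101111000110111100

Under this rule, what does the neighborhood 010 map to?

1

At position 5 the neighborhood is 010; the next row has 1 there.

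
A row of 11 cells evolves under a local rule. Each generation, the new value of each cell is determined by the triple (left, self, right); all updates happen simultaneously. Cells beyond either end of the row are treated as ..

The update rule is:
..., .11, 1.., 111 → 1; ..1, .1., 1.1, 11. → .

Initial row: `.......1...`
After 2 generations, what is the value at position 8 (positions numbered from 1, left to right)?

111111..111
11111.1.11.
position 8 holds .

.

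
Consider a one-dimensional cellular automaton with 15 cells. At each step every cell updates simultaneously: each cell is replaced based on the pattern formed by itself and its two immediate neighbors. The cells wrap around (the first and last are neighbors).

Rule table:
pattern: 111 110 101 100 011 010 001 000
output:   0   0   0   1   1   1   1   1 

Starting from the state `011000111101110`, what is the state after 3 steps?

111111110000000

step 1: 110111100001001
step 2: 000100011111111
step 3: 111111110000000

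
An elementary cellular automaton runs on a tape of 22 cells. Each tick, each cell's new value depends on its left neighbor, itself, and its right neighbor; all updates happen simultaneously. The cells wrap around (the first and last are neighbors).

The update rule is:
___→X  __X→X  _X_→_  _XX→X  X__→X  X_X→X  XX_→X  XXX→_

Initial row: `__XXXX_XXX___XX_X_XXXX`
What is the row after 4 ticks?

__XXXX_XXX_____XXXXXXX

XXX__XXX_XXXXXXX_XX__X
__XXXX_XXX_____XXXXXXX
XXX__XXX_XXXXXXX_____X
__XXXX_XXX_____XXXXXXX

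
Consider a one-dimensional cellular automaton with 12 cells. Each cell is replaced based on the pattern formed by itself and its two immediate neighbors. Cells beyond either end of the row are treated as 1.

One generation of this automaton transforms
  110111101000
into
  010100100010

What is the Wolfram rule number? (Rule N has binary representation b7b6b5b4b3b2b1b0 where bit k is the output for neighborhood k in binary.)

73

position 0: 111 → 0  (bit 7 = 0)
position 1: 110 → 1  (bit 6 = 1)
position 2: 101 → 0  (bit 5 = 0)
position 9: 100 → 0  (bit 4 = 0)
position 3: 011 → 1  (bit 3 = 1)
position 8: 010 → 0  (bit 2 = 0)
position 11: 001 → 0  (bit 1 = 0)
position 10: 000 → 1  (bit 0 = 1)
bits b7..b0 = 01001001 = 73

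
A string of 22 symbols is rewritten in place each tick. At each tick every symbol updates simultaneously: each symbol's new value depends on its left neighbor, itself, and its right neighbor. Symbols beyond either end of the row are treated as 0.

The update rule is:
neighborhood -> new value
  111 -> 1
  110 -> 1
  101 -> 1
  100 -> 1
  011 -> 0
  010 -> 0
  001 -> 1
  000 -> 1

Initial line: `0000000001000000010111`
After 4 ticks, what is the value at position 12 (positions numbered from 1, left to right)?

tick 1: 1111111110111111101011
tick 2: 0111111111011111110101
tick 3: 1011111111101111111010
tick 4: 0101111111110111111101
position 12 holds 1

1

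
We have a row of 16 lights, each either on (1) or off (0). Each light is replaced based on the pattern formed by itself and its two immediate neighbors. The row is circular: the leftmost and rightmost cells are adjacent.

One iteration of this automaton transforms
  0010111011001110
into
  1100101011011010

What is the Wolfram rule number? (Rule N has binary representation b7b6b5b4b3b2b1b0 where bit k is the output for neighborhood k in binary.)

position 5: 111 → 0  (bit 7 = 0)
position 6: 110 → 1  (bit 6 = 1)
position 3: 101 → 0  (bit 5 = 0)
position 10: 100 → 0  (bit 4 = 0)
position 4: 011 → 1  (bit 3 = 1)
position 2: 010 → 0  (bit 2 = 0)
position 1: 001 → 1  (bit 1 = 1)
position 0: 000 → 1  (bit 0 = 1)
bits b7..b0 = 01001011 = 75

75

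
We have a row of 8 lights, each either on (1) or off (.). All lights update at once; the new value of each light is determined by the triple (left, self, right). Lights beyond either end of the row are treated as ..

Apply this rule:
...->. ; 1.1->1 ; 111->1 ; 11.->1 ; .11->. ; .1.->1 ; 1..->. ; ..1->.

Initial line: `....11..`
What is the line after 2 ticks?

.....1..
.....1..

.....1..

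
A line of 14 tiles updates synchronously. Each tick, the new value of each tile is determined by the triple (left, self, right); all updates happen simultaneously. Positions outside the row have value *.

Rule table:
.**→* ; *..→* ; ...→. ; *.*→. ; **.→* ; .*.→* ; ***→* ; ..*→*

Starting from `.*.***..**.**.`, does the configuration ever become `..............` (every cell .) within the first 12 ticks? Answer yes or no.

no

.*.*******.**.
.*.*******.**.  (fixed point — unchanged through tick 12)
tick 12 is .*.*******.**., still not uniform .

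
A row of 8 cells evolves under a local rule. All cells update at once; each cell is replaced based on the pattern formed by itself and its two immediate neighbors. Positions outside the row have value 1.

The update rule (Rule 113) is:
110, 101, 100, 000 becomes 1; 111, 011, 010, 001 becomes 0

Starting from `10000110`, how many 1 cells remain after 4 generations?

11110011
00011000
11001110
01100011
count of 1: 4

4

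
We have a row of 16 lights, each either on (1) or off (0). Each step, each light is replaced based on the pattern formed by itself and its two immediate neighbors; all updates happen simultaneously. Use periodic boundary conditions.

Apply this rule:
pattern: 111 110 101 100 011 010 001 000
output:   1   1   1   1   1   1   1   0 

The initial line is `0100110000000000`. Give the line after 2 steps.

1111111000000000
1111111100000001

1111111100000001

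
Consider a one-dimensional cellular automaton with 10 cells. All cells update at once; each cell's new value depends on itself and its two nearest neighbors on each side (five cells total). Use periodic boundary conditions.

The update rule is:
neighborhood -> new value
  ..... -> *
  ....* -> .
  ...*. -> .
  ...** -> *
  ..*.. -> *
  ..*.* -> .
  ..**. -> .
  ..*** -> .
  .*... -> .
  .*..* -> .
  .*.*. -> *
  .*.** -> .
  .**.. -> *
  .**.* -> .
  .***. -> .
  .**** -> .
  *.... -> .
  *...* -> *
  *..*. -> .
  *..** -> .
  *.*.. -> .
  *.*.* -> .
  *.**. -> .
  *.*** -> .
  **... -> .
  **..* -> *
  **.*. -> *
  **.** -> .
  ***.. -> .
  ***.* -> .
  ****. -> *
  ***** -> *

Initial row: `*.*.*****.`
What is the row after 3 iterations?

iteration 1: .*....**.*
iteration 2: *....*..*.
iteration 3: .....*...*

.....*...*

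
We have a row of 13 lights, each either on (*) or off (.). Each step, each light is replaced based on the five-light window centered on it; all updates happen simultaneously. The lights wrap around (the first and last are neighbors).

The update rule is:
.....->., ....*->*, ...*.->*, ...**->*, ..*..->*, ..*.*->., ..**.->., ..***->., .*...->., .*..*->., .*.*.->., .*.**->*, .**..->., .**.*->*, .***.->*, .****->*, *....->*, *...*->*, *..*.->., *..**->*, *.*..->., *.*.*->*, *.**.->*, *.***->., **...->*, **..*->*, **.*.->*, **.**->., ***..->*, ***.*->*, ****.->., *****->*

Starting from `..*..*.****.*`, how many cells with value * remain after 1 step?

..*...*.*.**.
count of *: 5

5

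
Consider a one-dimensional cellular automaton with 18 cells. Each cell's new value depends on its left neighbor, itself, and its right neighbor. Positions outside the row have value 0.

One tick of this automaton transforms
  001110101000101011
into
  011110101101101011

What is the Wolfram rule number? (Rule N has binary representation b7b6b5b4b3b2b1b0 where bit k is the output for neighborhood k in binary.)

222

position 3: 111 → 1  (bit 7 = 1)
position 4: 110 → 1  (bit 6 = 1)
position 5: 101 → 0  (bit 5 = 0)
position 9: 100 → 1  (bit 4 = 1)
position 2: 011 → 1  (bit 3 = 1)
position 6: 010 → 1  (bit 2 = 1)
position 1: 001 → 1  (bit 1 = 1)
position 0: 000 → 0  (bit 0 = 0)
bits b7..b0 = 11011110 = 222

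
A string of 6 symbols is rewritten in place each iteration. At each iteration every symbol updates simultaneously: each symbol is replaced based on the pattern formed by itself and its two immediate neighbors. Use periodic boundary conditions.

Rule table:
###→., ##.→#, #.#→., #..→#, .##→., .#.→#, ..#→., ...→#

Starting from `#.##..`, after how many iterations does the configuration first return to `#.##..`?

#..##.
##..#.
.##.#.
..#.##
#.#..#
#.##..

6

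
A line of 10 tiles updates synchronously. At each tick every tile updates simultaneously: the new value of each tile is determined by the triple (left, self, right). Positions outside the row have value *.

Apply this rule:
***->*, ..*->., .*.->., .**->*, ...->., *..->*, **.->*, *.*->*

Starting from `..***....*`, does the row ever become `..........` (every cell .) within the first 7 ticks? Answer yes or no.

no

*.****...*
*******..*
********.*
**********
**********  (fixed point — unchanged through tick 7)
tick 7 is **********, still not uniform .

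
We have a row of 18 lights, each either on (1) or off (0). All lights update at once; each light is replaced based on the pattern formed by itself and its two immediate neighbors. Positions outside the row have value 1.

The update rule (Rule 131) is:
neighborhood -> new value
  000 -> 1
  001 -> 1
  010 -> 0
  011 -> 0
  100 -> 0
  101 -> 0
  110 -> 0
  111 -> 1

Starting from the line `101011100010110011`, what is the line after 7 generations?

000011001000100101

000001001100000101
011110010001111000
001100100110110011
010001001000000101
000110010011111000
011000100101110011
000011001000100101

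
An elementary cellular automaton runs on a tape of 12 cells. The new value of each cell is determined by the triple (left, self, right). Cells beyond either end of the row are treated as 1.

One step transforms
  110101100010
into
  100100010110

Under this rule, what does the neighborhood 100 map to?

1

At position 7 the neighborhood is 100; the next row has 1 there.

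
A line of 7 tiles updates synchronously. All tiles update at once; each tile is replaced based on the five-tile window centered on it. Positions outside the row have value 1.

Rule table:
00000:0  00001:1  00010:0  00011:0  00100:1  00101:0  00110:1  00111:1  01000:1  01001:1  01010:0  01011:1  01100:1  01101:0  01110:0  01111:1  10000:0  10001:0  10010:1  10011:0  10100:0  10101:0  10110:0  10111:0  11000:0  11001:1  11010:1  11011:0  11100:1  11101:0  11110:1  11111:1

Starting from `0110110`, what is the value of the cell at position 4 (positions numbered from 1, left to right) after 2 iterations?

iteration 1: 0000000
iteration 2: 0000010
position 4 holds 0

0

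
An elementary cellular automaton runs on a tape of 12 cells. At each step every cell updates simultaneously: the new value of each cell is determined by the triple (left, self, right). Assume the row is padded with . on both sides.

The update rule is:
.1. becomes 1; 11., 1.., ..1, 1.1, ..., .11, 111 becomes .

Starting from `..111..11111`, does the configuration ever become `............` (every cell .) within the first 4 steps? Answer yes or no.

yes

............
all cells are . at step 1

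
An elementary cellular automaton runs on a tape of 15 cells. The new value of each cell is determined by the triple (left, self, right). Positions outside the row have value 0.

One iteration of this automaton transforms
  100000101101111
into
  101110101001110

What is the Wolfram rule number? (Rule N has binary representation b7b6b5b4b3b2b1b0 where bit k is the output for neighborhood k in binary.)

141

position 12: 111 → 1  (bit 7 = 1)
position 9: 110 → 0  (bit 6 = 0)
position 7: 101 → 0  (bit 5 = 0)
position 1: 100 → 0  (bit 4 = 0)
position 8: 011 → 1  (bit 3 = 1)
position 0: 010 → 1  (bit 2 = 1)
position 5: 001 → 0  (bit 1 = 0)
position 2: 000 → 1  (bit 0 = 1)
bits b7..b0 = 10001101 = 141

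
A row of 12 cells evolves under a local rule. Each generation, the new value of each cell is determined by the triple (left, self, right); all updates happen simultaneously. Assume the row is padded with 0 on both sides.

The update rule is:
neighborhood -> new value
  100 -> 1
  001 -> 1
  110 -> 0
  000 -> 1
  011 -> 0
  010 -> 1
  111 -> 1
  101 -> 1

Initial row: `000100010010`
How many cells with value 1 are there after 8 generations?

111111111111
011111111110
101111111101
110111111011
001011110100
111101101111
011010010110
100111111001
count of 1: 8

8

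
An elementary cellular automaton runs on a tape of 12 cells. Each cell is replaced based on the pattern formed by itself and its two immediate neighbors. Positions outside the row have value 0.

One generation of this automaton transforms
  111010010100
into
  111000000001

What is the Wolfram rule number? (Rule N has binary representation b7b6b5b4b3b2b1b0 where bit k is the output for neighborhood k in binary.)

position 1: 111 → 1  (bit 7 = 1)
position 2: 110 → 1  (bit 6 = 1)
position 3: 101 → 0  (bit 5 = 0)
position 5: 100 → 0  (bit 4 = 0)
position 0: 011 → 1  (bit 3 = 1)
position 4: 010 → 0  (bit 2 = 0)
position 6: 001 → 0  (bit 1 = 0)
position 11: 000 → 1  (bit 0 = 1)
bits b7..b0 = 11001001 = 201

201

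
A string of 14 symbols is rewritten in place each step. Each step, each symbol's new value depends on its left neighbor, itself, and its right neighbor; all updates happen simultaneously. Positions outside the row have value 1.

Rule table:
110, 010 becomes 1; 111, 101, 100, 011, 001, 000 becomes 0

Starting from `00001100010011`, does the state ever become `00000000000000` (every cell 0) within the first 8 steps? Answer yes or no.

step 1: 00000100010000
step 2: 00000100010000  (fixed point — unchanged through step 8)
step 8 is 00000100010000, still not uniform 0

no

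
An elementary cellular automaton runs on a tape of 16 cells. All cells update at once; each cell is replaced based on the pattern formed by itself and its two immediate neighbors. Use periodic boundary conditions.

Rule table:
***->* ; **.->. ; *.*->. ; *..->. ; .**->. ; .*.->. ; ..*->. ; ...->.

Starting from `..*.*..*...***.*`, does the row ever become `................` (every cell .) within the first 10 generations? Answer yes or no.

yes

............*...
................
all cells are . at generation 2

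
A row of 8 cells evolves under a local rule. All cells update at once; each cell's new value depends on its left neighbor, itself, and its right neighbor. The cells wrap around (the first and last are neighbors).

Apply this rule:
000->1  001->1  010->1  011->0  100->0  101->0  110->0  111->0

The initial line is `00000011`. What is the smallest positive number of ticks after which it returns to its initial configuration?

01111100
10000001
00111110
11000000
00011111
01100000
10001111
00110000
11000111
00011000
11100011
00001100
11110001
00000110
11111000
00000011

16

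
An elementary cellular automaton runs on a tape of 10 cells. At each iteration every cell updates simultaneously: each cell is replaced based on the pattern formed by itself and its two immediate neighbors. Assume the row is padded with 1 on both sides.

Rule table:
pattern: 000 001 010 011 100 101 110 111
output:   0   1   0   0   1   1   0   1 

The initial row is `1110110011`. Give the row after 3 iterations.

1101001101
1010110010
0101001101

0101001101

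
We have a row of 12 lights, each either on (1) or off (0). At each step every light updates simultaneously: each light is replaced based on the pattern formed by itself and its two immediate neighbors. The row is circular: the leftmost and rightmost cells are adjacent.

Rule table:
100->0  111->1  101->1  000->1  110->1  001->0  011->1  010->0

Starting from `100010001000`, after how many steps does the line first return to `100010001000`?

2

001000100010
100010001000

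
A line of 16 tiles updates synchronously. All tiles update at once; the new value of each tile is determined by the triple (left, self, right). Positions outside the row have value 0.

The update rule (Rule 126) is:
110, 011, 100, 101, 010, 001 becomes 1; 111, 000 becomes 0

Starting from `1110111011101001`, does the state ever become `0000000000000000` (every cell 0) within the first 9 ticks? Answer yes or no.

no

tick 1: 1011101110111111
tick 2: 1110111011100001
tick 3: 1011101110110011
tick 4: 1110111011111111
tick 5: 1011101110000001
tick 6: 1110111011000011
tick 7: 1011101111100111
tick 8: 1110111000111101
tick 9: 1011101101100111
tick 9 is 1011101101100111, still not uniform 0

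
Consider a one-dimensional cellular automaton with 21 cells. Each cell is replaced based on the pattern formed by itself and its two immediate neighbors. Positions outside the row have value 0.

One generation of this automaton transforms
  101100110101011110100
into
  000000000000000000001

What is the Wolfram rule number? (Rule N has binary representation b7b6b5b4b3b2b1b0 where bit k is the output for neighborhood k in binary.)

1

position 14: 111 → 0  (bit 7 = 0)
position 3: 110 → 0  (bit 6 = 0)
position 1: 101 → 0  (bit 5 = 0)
position 4: 100 → 0  (bit 4 = 0)
position 2: 011 → 0  (bit 3 = 0)
position 0: 010 → 0  (bit 2 = 0)
position 5: 001 → 0  (bit 1 = 0)
position 20: 000 → 1  (bit 0 = 1)
bits b7..b0 = 00000001 = 1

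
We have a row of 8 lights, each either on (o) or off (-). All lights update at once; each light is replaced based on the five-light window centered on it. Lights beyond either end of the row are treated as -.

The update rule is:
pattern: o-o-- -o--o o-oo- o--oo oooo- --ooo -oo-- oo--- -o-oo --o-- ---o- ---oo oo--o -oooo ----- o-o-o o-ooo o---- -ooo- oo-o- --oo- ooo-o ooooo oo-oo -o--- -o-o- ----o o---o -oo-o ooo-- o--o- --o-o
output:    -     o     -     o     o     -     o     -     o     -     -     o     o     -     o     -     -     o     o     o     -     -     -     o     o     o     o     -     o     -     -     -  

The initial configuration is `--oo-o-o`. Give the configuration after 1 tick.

oo-oo-o-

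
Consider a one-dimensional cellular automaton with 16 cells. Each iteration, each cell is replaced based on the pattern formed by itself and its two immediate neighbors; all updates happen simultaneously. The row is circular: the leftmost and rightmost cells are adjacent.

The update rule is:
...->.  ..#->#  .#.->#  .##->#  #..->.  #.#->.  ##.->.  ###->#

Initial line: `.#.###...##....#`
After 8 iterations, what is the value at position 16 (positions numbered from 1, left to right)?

#

iteration 1: .#.##...##....##
iteration 2: .#.#...##....##.
iteration 3: ##.#..##....##..
iteration 4: #..#.##....##..#
iteration 5: ..##.#....##..##
iteration 6: .##..#...##..##.
iteration 7: ##..##..##..##..
iteration 8: #..##..##..##..#
position 16 holds #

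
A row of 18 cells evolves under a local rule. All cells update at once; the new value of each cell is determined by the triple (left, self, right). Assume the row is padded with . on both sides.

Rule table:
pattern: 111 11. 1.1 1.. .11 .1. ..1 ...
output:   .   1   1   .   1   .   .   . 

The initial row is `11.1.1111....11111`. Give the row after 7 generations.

111.11..1....1...1
1.1111............
.11..1............
.11...............
.11...............  (fixed point — unchanged through generation 7)

.11...............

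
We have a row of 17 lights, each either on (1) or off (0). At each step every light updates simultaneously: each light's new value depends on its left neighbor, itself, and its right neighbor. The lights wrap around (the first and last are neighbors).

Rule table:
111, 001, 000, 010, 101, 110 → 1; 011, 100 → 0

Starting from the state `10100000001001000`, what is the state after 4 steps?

11101111111011011
11110111111101101
11111011111110110
01111101111111011

01111101111111011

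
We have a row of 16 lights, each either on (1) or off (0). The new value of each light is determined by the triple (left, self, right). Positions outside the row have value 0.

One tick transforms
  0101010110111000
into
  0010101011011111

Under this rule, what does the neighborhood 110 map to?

1

At position 8 the neighborhood is 110; the next row has 1 there.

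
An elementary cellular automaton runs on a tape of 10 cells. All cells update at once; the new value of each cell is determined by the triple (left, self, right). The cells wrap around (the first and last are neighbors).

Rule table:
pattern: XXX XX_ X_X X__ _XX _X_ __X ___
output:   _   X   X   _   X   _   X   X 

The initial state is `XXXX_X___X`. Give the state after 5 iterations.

iteration 1: ___XX__XXX
iteration 2: _XXXX_XX_X
iteration 3: XX__XXXXX_
iteration 4: XX_XX___XX
iteration 5: _XXXX_XXX_

_XXXX_XXX_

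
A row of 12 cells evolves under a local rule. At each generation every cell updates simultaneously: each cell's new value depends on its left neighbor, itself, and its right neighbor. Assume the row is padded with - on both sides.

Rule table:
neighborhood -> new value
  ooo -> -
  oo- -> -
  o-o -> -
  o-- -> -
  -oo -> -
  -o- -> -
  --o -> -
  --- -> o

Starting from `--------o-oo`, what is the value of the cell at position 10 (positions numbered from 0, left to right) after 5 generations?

-

ooooooo-----
--------oooo
ooooooo-----  (repeats generation 1; period 2)
generation 5: ooooooo-----
position 10 holds -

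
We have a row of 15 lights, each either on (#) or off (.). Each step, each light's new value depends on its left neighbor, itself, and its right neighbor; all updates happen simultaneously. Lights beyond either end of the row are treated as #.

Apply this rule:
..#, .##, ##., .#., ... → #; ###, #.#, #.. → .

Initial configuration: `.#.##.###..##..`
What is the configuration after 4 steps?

.#.##.#.#.###.#
.#.##.#.#.#.#.#
.#.##.#.#.#.#.#  (fixed point — unchanged through step 4)

.#.##.#.#.#.#.#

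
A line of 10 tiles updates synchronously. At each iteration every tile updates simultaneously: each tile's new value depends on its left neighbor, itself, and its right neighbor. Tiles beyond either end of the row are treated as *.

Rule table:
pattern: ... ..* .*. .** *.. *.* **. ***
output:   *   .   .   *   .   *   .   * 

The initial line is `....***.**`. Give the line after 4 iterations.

.**.******

.**.**.***
**.**.****
*.**.*****
.**.******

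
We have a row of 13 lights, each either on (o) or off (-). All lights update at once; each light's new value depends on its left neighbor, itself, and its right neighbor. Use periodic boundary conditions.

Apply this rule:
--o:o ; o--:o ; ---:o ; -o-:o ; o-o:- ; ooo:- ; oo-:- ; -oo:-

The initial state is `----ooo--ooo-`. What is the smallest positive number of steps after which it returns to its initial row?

oooo---oo---o
----ooo--ooo-

2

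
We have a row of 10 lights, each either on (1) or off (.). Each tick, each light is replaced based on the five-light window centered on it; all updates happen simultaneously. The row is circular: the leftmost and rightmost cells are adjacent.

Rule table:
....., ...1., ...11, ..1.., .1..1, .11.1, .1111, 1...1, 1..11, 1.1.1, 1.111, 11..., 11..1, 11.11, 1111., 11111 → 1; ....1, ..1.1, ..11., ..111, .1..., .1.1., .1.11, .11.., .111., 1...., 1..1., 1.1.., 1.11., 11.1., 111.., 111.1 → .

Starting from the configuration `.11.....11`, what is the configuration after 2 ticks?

1..1.1.1.1
.1...1.1..

.1...1.1..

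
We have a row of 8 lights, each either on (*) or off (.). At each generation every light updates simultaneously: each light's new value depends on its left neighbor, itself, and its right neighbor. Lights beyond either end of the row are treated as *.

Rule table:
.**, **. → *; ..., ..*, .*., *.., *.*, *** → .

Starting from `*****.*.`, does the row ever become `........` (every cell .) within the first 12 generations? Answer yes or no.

....*...
........
all cells are . at generation 2

yes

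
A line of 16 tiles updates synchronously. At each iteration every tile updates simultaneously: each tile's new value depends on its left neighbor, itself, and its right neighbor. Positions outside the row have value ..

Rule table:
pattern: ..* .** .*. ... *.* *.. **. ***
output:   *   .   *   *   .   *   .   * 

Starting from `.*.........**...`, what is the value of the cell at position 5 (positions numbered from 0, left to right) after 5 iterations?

*

***********..***
.*********.**.*.
*.*******.....**
*..*****.*****..
***.***...***.**
position 5 holds *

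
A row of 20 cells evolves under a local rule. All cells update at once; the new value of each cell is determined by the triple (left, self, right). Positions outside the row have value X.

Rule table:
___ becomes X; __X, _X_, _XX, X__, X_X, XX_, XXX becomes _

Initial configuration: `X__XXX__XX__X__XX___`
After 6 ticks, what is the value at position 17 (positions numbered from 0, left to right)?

_

__________________X_
_XXXXXXXXXXXXXXXX___
__________________X_  (repeats tick 1; period 2)
tick 6: _XXXXXXXXXXXXXXXX___
position 17 holds _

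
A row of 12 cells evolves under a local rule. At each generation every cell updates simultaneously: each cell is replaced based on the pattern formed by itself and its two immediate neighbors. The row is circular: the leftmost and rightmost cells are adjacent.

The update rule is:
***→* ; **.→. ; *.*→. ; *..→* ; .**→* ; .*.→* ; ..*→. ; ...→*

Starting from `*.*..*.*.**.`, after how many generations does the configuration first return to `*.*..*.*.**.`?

*.**.*.*.*..
*.*..*.*.**.

2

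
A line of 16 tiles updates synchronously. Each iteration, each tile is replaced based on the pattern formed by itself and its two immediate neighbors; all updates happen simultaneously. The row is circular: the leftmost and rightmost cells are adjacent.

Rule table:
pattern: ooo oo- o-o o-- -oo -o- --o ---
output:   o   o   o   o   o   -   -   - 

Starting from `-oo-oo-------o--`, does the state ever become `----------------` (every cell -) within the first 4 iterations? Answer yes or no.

no

iteration 1: -oooooo-------o-
iteration 2: -ooooooo-------o
iteration 3: ooooooooo-------
iteration 4: oooooooooo------
iteration 4 is oooooooooo------, still not uniform -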